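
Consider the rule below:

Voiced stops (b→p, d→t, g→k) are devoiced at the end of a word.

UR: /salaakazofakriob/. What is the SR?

/b/ is a voiced stop in word-final position, so it devoices to [p].
Surface form: [salaakazofakriop].

salaakazofakriop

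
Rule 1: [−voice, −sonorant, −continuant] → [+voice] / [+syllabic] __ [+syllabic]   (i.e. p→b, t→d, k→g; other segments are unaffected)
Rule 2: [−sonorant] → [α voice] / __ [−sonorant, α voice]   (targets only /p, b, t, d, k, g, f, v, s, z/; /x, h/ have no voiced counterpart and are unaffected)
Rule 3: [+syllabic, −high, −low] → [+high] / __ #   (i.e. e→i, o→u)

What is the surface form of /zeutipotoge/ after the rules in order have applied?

zeudibodogi

Rule 1 (intervocalic voicing): /t/ is a voiceless stop between vowels /u/ and /i/, so it voices to [d]. /p/ is a voiceless stop between vowels /i/ and /o/, so it voices to [b]. /t/ is a voiceless stop between vowels /o/ and /o/, so it voices to [d]. /zeutipotoge/ → zeudibodoge.
Rule 2 (regressive voicing assimilation): no segment meets the environment; /zeudibodoge/ is unchanged.
Rule 3 (final vowel raising): /e/ is a mid vowel in word-final position, so it raises to [i]. /zeudibodoge/ → zeudibodogi.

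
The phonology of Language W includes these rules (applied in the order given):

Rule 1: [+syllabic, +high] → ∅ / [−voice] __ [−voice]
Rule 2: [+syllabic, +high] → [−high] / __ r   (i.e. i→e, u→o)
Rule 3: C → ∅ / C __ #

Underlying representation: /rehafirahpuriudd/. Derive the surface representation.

rehaferahporiud

Rule 1 (high vowel syncope): no segment meets the environment; /rehafirahpuriudd/ is unchanged.
Rule 2 (pre-rhotic lowering): /i/ is a high vowel immediately before /r/, so it lowers to [e]. /u/ is a high vowel immediately before /r/, so it lowers to [o]. /rehafirahpuriudd/ → rehaferahporiudd.
Rule 3 (final cluster simplification): /d/ is the second consonant of a word-final cluster /dd/, so it deletes. /rehaferahporiudd/ → rehaferahporiud.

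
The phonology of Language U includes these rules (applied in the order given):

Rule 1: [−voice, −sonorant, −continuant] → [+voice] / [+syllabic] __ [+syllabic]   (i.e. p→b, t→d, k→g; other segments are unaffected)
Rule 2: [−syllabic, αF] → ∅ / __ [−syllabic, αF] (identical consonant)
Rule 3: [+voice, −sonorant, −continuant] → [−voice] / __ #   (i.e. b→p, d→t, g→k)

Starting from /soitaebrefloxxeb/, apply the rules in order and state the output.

soidaebrefloxep

Rule 1 (intervocalic voicing): /t/ is a voiceless stop between vowels /i/ and /a/, so it voices to [d]. /soitaebrefloxxeb/ → soidaebrefloxxeb.
Rule 2 (degemination): /xx/ is a geminate; the first /x/ deletes. /soidaebrefloxxeb/ → soidaebrefloxeb.
Rule 3 (final devoicing): /b/ is a voiced stop in word-final position, so it devoices to [p]. /soidaebrefloxeb/ → soidaebrefloxep.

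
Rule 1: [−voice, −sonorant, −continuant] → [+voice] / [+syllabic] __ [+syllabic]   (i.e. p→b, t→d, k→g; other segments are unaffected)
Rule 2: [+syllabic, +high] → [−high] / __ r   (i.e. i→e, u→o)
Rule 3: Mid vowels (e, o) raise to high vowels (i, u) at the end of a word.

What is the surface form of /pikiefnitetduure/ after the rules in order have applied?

pigiefnidetduori

Rule 1 (intervocalic voicing): /k/ is a voiceless stop between vowels /i/ and /i/, so it voices to [g]. /t/ is a voiceless stop between vowels /i/ and /e/, so it voices to [d]. /pikiefnitetduure/ → pigiefnidetduure.
Rule 2 (pre-rhotic lowering): /u/ is a high vowel immediately before /r/, so it lowers to [o]. /pigiefnidetduure/ → pigiefnidetduore.
Rule 3 (final vowel raising): /e/ is a mid vowel in word-final position, so it raises to [i]. /pigiefnidetduore/ → pigiefnidetduori.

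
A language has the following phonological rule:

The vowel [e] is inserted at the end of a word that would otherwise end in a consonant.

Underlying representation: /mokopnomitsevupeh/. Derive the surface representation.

mokopnomitsevupehe

the form ends in the consonant /h/, so [e] is inserted word-finally.
Surface form: [mokopnomitsevupehe].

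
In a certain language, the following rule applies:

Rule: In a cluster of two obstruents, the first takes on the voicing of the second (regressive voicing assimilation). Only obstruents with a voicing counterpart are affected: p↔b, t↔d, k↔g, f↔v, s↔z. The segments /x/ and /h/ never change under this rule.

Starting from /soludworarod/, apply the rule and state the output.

soludworarod

No segment of /soludworarod/ meets the structural description of the rule, so the form surfaces unchanged.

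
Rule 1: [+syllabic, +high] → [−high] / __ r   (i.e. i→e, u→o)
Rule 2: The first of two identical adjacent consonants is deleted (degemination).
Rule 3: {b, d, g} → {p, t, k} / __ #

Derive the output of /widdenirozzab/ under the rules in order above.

widenerozap

Rule 1 (pre-rhotic lowering): /i/ is a high vowel immediately before /r/, so it lowers to [e]. /widdenirozzab/ → widdenerozzab.
Rule 2 (degemination): /dd/ is a geminate; the first /d/ deletes. /zz/ is a geminate; the first /z/ deletes. /widdenerozzab/ → widenerozab.
Rule 3 (final devoicing): /b/ is a voiced stop in word-final position, so it devoices to [p]. /widenerozab/ → widenerozap.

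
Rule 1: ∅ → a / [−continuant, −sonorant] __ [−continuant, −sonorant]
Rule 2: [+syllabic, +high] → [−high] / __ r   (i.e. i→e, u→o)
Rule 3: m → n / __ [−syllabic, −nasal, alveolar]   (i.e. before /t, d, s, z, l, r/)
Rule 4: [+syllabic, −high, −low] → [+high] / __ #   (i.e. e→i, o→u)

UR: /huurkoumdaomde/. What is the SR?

Rule 1 (stop-cluster a-epenthesis): no segment meets the environment; /huurkoumdaomde/ is unchanged.
Rule 2 (pre-rhotic lowering): /u/ is a high vowel immediately before /r/, so it lowers to [o]. /huurkoumdaomde/ → huorkoumdaomde.
Rule 3 (nasal place assimilation): /m/ precedes the alveolar consonant /d/, so it assimilates in place to [n]. /m/ precedes the alveolar consonant /d/, so it assimilates in place to [n]. /huorkoumdaomde/ → huorkoundaonde.
Rule 4 (final vowel raising): /e/ is a mid vowel in word-final position, so it raises to [i]. /huorkoundaonde/ → huorkoundaondi.

huorkoundaondi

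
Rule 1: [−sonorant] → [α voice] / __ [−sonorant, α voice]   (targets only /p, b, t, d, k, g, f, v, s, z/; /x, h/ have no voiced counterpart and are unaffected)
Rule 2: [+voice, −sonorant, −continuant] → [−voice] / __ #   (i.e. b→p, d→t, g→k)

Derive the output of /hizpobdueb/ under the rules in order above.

Rule 1 (regressive voicing assimilation): /z/ precedes the voiceless obstruent /p/, so it devoices to [s] by assimilation. /hizpobdueb/ → hispobdueb.
Rule 2 (final devoicing): /b/ is a voiced stop in word-final position, so it devoices to [p]. /hispobdueb/ → hispobduep.

hispobduep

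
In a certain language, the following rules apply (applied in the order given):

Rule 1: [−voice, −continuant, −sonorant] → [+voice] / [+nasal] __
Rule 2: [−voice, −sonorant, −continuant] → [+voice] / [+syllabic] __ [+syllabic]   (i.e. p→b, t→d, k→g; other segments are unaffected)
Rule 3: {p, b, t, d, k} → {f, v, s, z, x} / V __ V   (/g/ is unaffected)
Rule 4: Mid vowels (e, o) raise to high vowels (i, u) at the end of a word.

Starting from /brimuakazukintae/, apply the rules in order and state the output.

brimuagazugindai

Rule 1 (post-nasal voicing): /t/ is a voiceless stop immediately after the nasal /n/, so it voices to [d]. /brimuakazukintae/ → brimuakazukindae.
Rule 2 (intervocalic voicing): /k/ is a voiceless stop between vowels /a/ and /a/, so it voices to [g]. /k/ is a voiceless stop between vowels /u/ and /i/, so it voices to [g]. /brimuakazukindae/ → brimuagazugindae.
Rule 3 (intervocalic spirantization): no segment meets the environment; /brimuagazugindae/ is unchanged.
Rule 4 (final vowel raising): /e/ is a mid vowel in word-final position, so it raises to [i]. /brimuagazugindae/ → brimuagazugindai.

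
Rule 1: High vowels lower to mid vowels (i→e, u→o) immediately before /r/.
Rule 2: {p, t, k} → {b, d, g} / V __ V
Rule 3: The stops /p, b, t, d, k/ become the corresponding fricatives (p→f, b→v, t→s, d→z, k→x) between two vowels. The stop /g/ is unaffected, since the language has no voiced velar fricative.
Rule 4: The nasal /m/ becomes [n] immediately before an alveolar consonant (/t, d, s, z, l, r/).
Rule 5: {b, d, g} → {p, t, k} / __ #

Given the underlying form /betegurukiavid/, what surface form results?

bezegorugiavit

Rule 1 (pre-rhotic lowering): /u/ is a high vowel immediately before /r/, so it lowers to [o]. /betegurukiavid/ → betegorukiavid.
Rule 2 (intervocalic voicing): /t/ is a voiceless stop between vowels /e/ and /e/, so it voices to [d]. /k/ is a voiceless stop between vowels /u/ and /i/, so it voices to [g]. /betegorukiavid/ → bedegorugiavid.
Rule 3 (intervocalic spirantization): /d/ is a stop between vowels /e/ and /e/, so it spirantizes to the fricative [z]. /bedegorugiavid/ → bezegorugiavid.
Rule 4 (nasal place assimilation): no segment meets the environment; /bezegorugiavid/ is unchanged.
Rule 5 (final devoicing): /d/ is a voiced stop in word-final position, so it devoices to [t]. /bezegorugiavid/ → bezegorugiavit.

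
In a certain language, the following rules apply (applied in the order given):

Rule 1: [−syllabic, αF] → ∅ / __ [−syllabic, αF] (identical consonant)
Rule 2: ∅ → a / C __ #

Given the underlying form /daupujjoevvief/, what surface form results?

daupujoeviefa

Rule 1 (degemination): /jj/ is a geminate; the first /j/ deletes. /vv/ is a geminate; the first /v/ deletes. /daupujjoevvief/ → daupujoevief.
Rule 2 (final a-epenthesis): the form ends in the consonant /f/, so [a] is inserted word-finally. /daupujoevief/ → daupujoeviefa.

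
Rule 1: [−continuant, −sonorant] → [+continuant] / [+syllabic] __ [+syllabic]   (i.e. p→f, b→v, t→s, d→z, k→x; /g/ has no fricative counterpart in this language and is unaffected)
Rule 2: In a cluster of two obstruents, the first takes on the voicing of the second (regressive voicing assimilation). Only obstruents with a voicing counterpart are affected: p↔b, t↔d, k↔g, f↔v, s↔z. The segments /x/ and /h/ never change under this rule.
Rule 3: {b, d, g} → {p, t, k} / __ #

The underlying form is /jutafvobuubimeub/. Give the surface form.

jusavvovuuvimeup

Rule 1 (intervocalic spirantization): /t/ is a stop between vowels /u/ and /a/, so it spirantizes to the fricative [s]. /b/ is a stop between vowels /o/ and /u/, so it spirantizes to the fricative [v]. /b/ is a stop between vowels /u/ and /i/, so it spirantizes to the fricative [v]. /jutafvobuubimeub/ → jusafvovuuvimeub.
Rule 2 (regressive voicing assimilation): /f/ precedes the voiced obstruent /v/, so it voices to [v] by assimilation. /jusafvovuuvimeub/ → jusavvovuuvimeub.
Rule 3 (final devoicing): /b/ is a voiced stop in word-final position, so it devoices to [p]. /jusavvovuuvimeub/ → jusavvovuuvimeup.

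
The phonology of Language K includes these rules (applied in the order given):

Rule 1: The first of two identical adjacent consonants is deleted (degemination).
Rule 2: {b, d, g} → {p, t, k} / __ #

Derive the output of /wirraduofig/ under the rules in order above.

Rule 1 (degemination): /rr/ is a geminate; the first /r/ deletes. /wirraduofig/ → wiraduofig.
Rule 2 (final devoicing): /g/ is a voiced stop in word-final position, so it devoices to [k]. /wiraduofig/ → wiraduofik.

wiraduofik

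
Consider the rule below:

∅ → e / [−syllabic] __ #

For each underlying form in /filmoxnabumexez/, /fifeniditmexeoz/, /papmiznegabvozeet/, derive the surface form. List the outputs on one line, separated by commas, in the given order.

/filmoxnabumexez/: the form ends in the consonant /z/, so [e] is inserted word-finally. → [filmoxnabumexeze].
/fifeniditmexeoz/: the form ends in the consonant /z/, so [e] is inserted word-finally. → [fifeniditmexeoze].
/papmiznegabvozeet/: the form ends in the consonant /t/, so [e] is inserted word-finally. → [papmiznegabvozeete].

filmoxnabumexeze, fifeniditmexeoze, papmiznegabvozeete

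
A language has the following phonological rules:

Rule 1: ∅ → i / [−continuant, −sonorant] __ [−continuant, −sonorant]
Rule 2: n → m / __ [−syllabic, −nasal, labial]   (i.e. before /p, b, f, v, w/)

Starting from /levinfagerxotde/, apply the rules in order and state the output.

Rule 1 (stop-cluster i-epenthesis): /t/ and /d/ form a stop–stop cluster, so [i] is inserted between them. /levinfagerxotde/ → levinfagerxotide.
Rule 2 (nasal place assimilation): /n/ precedes the labial consonant /f/, so it assimilates in place to [m]. /levinfagerxotide/ → levimfagerxotide.

levimfagerxotide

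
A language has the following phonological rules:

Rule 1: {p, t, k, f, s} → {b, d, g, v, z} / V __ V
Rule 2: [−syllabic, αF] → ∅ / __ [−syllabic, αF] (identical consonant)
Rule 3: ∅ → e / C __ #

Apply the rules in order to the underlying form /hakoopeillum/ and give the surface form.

hagoobeilume

Rule 1 (intervocalic voicing): /k/ is a voiceless obstruent between vowels /a/ and /o/, so it voices to [g]. /p/ is a voiceless obstruent between vowels /o/ and /e/, so it voices to [b]. /hakoopeillum/ → hagoobeillum.
Rule 2 (degemination): /ll/ is a geminate; the first /l/ deletes. /hagoobeillum/ → hagoobeilum.
Rule 3 (final e-epenthesis): the form ends in the consonant /m/, so [e] is inserted word-finally. /hagoobeilum/ → hagoobeilume.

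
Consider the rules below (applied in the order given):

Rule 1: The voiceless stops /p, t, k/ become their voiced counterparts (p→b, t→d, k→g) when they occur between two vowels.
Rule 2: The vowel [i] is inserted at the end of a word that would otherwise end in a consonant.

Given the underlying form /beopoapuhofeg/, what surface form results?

Rule 1 (intervocalic voicing): /p/ is a voiceless stop between vowels /o/ and /o/, so it voices to [b]. /p/ is a voiceless stop between vowels /a/ and /u/, so it voices to [b]. /beopoapuhofeg/ → beoboabuhofeg.
Rule 2 (final i-epenthesis): the form ends in the consonant /g/, so [i] is inserted word-finally. /beoboabuhofeg/ → beoboabuhofegi.

beoboabuhofegi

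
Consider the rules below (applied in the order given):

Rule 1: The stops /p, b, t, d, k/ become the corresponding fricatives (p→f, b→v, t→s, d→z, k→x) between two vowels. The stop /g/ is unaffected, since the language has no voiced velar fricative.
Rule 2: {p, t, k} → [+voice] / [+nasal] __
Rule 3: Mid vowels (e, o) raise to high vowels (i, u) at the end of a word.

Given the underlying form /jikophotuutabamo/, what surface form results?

jixophosuusavamu

Rule 1 (intervocalic spirantization): /k/ is a stop between vowels /i/ and /o/, so it spirantizes to the fricative [x]. /t/ is a stop between vowels /o/ and /u/, so it spirantizes to the fricative [s]. /t/ is a stop between vowels /u/ and /a/, so it spirantizes to the fricative [s]. /b/ is a stop between vowels /a/ and /a/, so it spirantizes to the fricative [v]. /jikophotuutabamo/ → jixophosuusavamo.
Rule 2 (post-nasal voicing): no segment meets the environment; /jixophosuusavamo/ is unchanged.
Rule 3 (final vowel raising): /o/ is a mid vowel in word-final position, so it raises to [u]. /jixophosuusavamo/ → jixophosuusavamu.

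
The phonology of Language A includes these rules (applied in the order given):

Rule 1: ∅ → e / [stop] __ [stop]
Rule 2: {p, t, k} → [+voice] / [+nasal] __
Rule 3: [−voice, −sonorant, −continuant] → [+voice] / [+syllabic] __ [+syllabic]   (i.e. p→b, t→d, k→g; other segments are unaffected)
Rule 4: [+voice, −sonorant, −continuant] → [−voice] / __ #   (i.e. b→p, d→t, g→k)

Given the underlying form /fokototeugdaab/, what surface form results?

fogododeugedaap

Rule 1 (stop-cluster e-epenthesis): /g/ and /d/ form a stop–stop cluster, so [e] is inserted between them. /fokototeugdaab/ → fokototeugedaab.
Rule 2 (post-nasal voicing): no segment meets the environment; /fokototeugedaab/ is unchanged.
Rule 3 (intervocalic voicing): /k/ is a voiceless stop between vowels /o/ and /o/, so it voices to [g]. /t/ is a voiceless stop between vowels /o/ and /o/, so it voices to [d]. /t/ is a voiceless stop between vowels /o/ and /e/, so it voices to [d]. /fokototeugedaab/ → fogododeugedaab.
Rule 4 (final devoicing): /b/ is a voiced stop in word-final position, so it devoices to [p]. /fogododeugedaab/ → fogododeugedaap.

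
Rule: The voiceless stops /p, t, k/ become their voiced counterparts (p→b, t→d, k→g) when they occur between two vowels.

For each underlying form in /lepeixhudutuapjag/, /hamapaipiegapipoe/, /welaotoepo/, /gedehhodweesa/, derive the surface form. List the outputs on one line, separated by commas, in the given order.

lebeixhududuapjag, hamabaibiegabiboe, welaodoebo, gedehhodweesa

/lepeixhudutuapjag/: /p/ is a voiceless stop between vowels /e/ and /e/, so it voices to [b]. /t/ is a voiceless stop between vowels /u/ and /u/, so it voices to [d]. → [lebeixhududuapjag].
/hamapaipiegapipoe/: /p/ is a voiceless stop between vowels /a/ and /a/, so it voices to [b]. /p/ is a voiceless stop between vowels /i/ and /i/, so it voices to [b]. /p/ is a voiceless stop between vowels /a/ and /i/, so it voices to [b]. /p/ is a voiceless stop between vowels /i/ and /o/, so it voices to [b]. → [hamabaibiegabiboe].
/welaotoepo/: /t/ is a voiceless stop between vowels /o/ and /o/, so it voices to [d]. /p/ is a voiceless stop between vowels /e/ and /o/, so it voices to [b]. → [welaodoebo].
/gedehhodweesa/: the rule's environment is not met; surfaces unchanged as [gedehhodweesa].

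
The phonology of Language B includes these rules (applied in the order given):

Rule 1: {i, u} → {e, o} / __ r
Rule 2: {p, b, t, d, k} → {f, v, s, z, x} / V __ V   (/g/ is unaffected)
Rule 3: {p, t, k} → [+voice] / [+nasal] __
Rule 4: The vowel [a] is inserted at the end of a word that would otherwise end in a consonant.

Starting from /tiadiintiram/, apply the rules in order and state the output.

tiaziinderama

Rule 1 (pre-rhotic lowering): /i/ is a high vowel immediately before /r/, so it lowers to [e]. /tiadiintiram/ → tiadiinteram.
Rule 2 (intervocalic spirantization): /d/ is a stop between vowels /a/ and /i/, so it spirantizes to the fricative [z]. /tiadiinteram/ → tiaziinteram.
Rule 3 (post-nasal voicing): /t/ is a voiceless stop immediately after the nasal /n/, so it voices to [d]. /tiaziinteram/ → tiaziinderam.
Rule 4 (final a-epenthesis): the form ends in the consonant /m/, so [a] is inserted word-finally. /tiaziinderam/ → tiaziinderama.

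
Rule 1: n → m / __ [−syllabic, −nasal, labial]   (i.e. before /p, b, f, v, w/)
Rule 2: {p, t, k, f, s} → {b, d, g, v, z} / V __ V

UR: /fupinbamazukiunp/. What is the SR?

fubimbamazugiump

Rule 1 (nasal place assimilation): /n/ precedes the labial consonant /b/, so it assimilates in place to [m]. /n/ precedes the labial consonant /p/, so it assimilates in place to [m]. /fupinbamazukiunp/ → fupimbamazukiump.
Rule 2 (intervocalic voicing): /p/ is a voiceless obstruent between vowels /u/ and /i/, so it voices to [b]. /k/ is a voiceless obstruent between vowels /u/ and /i/, so it voices to [g]. /fupimbamazukiump/ → fubimbamazugiump.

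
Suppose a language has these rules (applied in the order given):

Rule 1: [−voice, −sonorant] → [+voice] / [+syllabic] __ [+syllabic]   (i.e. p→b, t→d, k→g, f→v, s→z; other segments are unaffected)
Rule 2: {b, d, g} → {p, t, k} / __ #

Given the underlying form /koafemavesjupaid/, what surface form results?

Rule 1 (intervocalic voicing): /f/ is a voiceless obstruent between vowels /a/ and /e/, so it voices to [v]. /p/ is a voiceless obstruent between vowels /u/ and /a/, so it voices to [b]. /koafemavesjupaid/ → koavemavesjubaid.
Rule 2 (final devoicing): /d/ is a voiced stop in word-final position, so it devoices to [t]. /koavemavesjubaid/ → koavemavesjubait.

koavemavesjubait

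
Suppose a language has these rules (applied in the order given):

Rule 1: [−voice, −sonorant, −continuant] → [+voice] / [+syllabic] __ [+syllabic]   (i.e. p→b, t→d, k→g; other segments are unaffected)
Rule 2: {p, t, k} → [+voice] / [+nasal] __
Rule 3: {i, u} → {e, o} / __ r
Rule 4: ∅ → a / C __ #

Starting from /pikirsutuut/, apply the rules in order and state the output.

pigersuduuta

Rule 1 (intervocalic voicing): /k/ is a voiceless stop between vowels /i/ and /i/, so it voices to [g]. /t/ is a voiceless stop between vowels /u/ and /u/, so it voices to [d]. /pikirsutuut/ → pigirsuduut.
Rule 2 (post-nasal voicing): no segment meets the environment; /pigirsuduut/ is unchanged.
Rule 3 (pre-rhotic lowering): /i/ is a high vowel immediately before /r/, so it lowers to [e]. /pigirsuduut/ → pigersuduut.
Rule 4 (final a-epenthesis): the form ends in the consonant /t/, so [a] is inserted word-finally. /pigersuduut/ → pigersuduuta.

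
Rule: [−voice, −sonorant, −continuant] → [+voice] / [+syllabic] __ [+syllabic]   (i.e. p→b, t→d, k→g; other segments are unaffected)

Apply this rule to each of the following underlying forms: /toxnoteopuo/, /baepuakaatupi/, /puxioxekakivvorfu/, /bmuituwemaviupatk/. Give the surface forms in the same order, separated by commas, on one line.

/toxnoteopuo/: /t/ is a voiceless stop between vowels /o/ and /e/, so it voices to [d]. /p/ is a voiceless stop between vowels /o/ and /u/, so it voices to [b]. → [toxnodeobuo].
/baepuakaatupi/: /p/ is a voiceless stop between vowels /e/ and /u/, so it voices to [b]. /k/ is a voiceless stop between vowels /a/ and /a/, so it voices to [g]. /t/ is a voiceless stop between vowels /a/ and /u/, so it voices to [d]. /p/ is a voiceless stop between vowels /u/ and /i/, so it voices to [b]. → [baebuagaadubi].
/puxioxekakivvorfu/: /k/ is a voiceless stop between vowels /e/ and /a/, so it voices to [g]. /k/ is a voiceless stop between vowels /a/ and /i/, so it voices to [g]. → [puxioxegagivvorfu].
/bmuituwemaviupatk/: /t/ is a voiceless stop between vowels /i/ and /u/, so it voices to [d]. /p/ is a voiceless stop between vowels /u/ and /a/, so it voices to [b]. → [bmuiduwemaviubatk].

toxnodeobuo, baebuagaadubi, puxioxegagivvorfu, bmuiduwemaviubatk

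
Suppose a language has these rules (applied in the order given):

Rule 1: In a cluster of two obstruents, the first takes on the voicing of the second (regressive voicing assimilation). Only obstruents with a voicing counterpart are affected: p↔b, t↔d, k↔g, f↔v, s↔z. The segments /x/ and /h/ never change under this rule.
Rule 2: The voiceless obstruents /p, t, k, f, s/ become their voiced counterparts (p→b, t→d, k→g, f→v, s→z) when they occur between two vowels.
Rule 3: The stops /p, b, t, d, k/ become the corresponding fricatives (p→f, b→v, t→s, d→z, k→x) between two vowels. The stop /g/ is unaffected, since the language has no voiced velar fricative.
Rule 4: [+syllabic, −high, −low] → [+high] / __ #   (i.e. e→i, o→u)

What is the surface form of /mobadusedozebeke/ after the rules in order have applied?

Rule 1 (regressive voicing assimilation): no segment meets the environment; /mobadusedozebeke/ is unchanged.
Rule 2 (intervocalic voicing): /s/ is a voiceless obstruent between vowels /u/ and /e/, so it voices to [z]. /k/ is a voiceless obstruent between vowels /e/ and /e/, so it voices to [g]. /mobadusedozebeke/ → mobaduzedozebege.
Rule 3 (intervocalic spirantization): /b/ is a stop between vowels /o/ and /a/, so it spirantizes to the fricative [v]. /d/ is a stop between vowels /a/ and /u/, so it spirantizes to the fricative [z]. /d/ is a stop between vowels /e/ and /o/, so it spirantizes to the fricative [z]. /b/ is a stop between vowels /e/ and /e/, so it spirantizes to the fricative [v]. /mobaduzedozebege/ → movazuzezozevege.
Rule 4 (final vowel raising): /e/ is a mid vowel in word-final position, so it raises to [i]. /movazuzezozevege/ → movazuzezozevegi.

movazuzezozevegi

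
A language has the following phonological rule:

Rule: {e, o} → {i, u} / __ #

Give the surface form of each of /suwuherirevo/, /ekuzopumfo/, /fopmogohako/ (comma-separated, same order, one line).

suwuherirevu, ekuzopumfu, fopmogohaku

/suwuherirevo/: /o/ is a mid vowel in word-final position, so it raises to [u]. → [suwuherirevu].
/ekuzopumfo/: /o/ is a mid vowel in word-final position, so it raises to [u]. → [ekuzopumfu].
/fopmogohako/: /o/ is a mid vowel in word-final position, so it raises to [u]. → [fopmogohaku].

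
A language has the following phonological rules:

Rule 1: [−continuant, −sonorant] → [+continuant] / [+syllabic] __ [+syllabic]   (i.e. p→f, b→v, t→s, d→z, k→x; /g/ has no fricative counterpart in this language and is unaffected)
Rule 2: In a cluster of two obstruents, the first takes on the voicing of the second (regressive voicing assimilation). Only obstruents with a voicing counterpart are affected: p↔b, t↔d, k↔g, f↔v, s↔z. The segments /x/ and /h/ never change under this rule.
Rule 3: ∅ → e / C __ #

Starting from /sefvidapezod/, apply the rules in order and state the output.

Rule 1 (intervocalic spirantization): /d/ is a stop between vowels /i/ and /a/, so it spirantizes to the fricative [z]. /p/ is a stop between vowels /a/ and /e/, so it spirantizes to the fricative [f]. /sefvidapezod/ → sefvizafezod.
Rule 2 (regressive voicing assimilation): /f/ precedes the voiced obstruent /v/, so it voices to [v] by assimilation. /sefvizafezod/ → sevvizafezod.
Rule 3 (final e-epenthesis): the form ends in the consonant /d/, so [e] is inserted word-finally. /sevvizafezod/ → sevvizafezode.

sevvizafezode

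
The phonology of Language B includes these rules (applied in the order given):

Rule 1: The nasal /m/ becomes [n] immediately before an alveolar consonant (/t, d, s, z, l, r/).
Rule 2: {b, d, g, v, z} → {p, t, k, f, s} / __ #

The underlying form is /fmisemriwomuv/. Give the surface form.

Rule 1 (nasal place assimilation): /m/ precedes the alveolar consonant /r/, so it assimilates in place to [n]. /fmisemriwomuv/ → fmisenriwomuv.
Rule 2 (final devoicing): /v/ is a voiced obstruent in word-final position, so it devoices to [f]. /fmisenriwomuv/ → fmisenriwomuf.

fmisenriwomuf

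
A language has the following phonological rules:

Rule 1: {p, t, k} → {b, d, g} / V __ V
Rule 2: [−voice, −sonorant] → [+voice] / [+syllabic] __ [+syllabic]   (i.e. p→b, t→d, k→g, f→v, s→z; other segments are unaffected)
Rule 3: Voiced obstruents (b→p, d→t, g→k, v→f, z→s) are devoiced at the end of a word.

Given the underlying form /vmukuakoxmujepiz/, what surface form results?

vmuguagoxmujebis

Rule 1 (intervocalic voicing): /k/ is a voiceless stop between vowels /u/ and /u/, so it voices to [g]. /k/ is a voiceless stop between vowels /a/ and /o/, so it voices to [g]. /p/ is a voiceless stop between vowels /e/ and /i/, so it voices to [b]. /vmukuakoxmujepiz/ → vmuguagoxmujebiz.
Rule 2 (intervocalic voicing): no segment meets the environment; /vmuguagoxmujebiz/ is unchanged.
Rule 3 (final devoicing): /z/ is a voiced obstruent in word-final position, so it devoices to [s]. /vmuguagoxmujebiz/ → vmuguagoxmujebis.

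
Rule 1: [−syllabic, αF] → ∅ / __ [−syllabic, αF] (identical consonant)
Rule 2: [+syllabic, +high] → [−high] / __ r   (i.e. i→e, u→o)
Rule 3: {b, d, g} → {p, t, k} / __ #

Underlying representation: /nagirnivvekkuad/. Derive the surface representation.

nagernivekuat

Rule 1 (degemination): /vv/ is a geminate; the first /v/ deletes. /kk/ is a geminate; the first /k/ deletes. /nagirnivvekkuad/ → nagirnivekuad.
Rule 2 (pre-rhotic lowering): /i/ is a high vowel immediately before /r/, so it lowers to [e]. /nagirnivekuad/ → nagernivekuad.
Rule 3 (final devoicing): /d/ is a voiced stop in word-final position, so it devoices to [t]. /nagernivekuad/ → nagernivekuat.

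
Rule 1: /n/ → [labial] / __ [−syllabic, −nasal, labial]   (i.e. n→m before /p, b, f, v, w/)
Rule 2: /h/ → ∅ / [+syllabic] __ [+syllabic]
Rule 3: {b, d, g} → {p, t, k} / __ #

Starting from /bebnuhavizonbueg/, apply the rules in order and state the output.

Rule 1 (nasal place assimilation): /n/ precedes the labial consonant /b/, so it assimilates in place to [m]. /bebnuhavizonbueg/ → bebnuhavizombueg.
Rule 2 (intervocalic h-deletion): /h/ occurs between vowels /u/ and /a/, so it deletes. /bebnuhavizombueg/ → bebnuavizombueg.
Rule 3 (final devoicing): /g/ is a voiced stop in word-final position, so it devoices to [k]. /bebnuavizombueg/ → bebnuavizombuek.

bebnuavizombuek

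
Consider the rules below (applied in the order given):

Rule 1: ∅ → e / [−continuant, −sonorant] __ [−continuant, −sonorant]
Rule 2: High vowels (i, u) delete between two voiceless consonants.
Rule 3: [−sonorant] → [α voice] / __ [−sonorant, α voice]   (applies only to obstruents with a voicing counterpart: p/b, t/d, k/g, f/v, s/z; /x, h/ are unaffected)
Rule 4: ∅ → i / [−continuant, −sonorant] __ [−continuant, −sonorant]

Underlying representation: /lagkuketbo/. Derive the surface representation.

lagekiketebo

Rule 1 (stop-cluster e-epenthesis): /g/ and /k/ form a stop–stop cluster, so [e] is inserted between them. /t/ and /b/ form a stop–stop cluster, so [e] is inserted between them. /lagkuketbo/ → lagekuketebo.
Rule 2 (high vowel syncope): /u/ is a high vowel flanked by voiceless consonants /k/ and /k/, so it deletes. /lagekuketebo/ → lagekketebo.
Rule 3 (regressive voicing assimilation): no segment meets the environment; /lagekketebo/ is unchanged.
Rule 4 (stop-cluster i-epenthesis): /k/ and /k/ form a stop–stop cluster, so [i] is inserted between them. /lagekketebo/ → lagekiketebo.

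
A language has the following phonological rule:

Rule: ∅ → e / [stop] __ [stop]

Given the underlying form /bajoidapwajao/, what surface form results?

No segment of /bajoidapwajao/ meets the structural description of the rule, so the form surfaces unchanged.

bajoidapwajao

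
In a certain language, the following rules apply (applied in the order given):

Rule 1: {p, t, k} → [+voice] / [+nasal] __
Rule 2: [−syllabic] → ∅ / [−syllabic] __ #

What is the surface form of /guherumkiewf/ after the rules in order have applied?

Rule 1 (post-nasal voicing): /k/ is a voiceless stop immediately after the nasal /m/, so it voices to [g]. /guherumkiewf/ → guherumgiewf.
Rule 2 (final cluster simplification): /f/ is the second consonant of a word-final cluster /wf/, so it deletes. /guherumgiewf/ → guherumgiew.

guherumgiew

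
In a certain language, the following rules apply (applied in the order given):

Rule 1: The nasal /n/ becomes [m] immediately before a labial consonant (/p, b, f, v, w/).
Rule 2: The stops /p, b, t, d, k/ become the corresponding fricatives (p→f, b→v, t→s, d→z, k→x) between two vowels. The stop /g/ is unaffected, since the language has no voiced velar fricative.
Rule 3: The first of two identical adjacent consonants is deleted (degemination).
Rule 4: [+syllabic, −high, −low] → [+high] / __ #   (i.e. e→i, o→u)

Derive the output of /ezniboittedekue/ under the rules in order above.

Rule 1 (nasal place assimilation): no segment meets the environment; /ezniboittedekue/ is unchanged.
Rule 2 (intervocalic spirantization): /b/ is a stop between vowels /i/ and /o/, so it spirantizes to the fricative [v]. /d/ is a stop between vowels /e/ and /e/, so it spirantizes to the fricative [z]. /k/ is a stop between vowels /e/ and /u/, so it spirantizes to the fricative [x]. /ezniboittedekue/ → eznivoittezexue.
Rule 3 (degemination): /tt/ is a geminate; the first /t/ deletes. /eznivoittezexue/ → eznivoitezexue.
Rule 4 (final vowel raising): /e/ is a mid vowel in word-final position, so it raises to [i]. /eznivoitezexue/ → eznivoitezexui.

eznivoitezexui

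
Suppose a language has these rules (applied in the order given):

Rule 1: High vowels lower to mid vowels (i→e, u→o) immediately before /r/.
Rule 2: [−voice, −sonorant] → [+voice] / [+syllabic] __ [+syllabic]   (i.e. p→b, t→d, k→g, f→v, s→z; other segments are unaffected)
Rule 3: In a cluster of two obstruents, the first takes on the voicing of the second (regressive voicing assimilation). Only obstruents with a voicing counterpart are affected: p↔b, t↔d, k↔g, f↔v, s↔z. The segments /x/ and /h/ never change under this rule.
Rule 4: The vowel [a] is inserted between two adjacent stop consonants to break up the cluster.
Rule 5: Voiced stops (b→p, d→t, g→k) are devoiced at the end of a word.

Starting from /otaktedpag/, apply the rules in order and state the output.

odakatetapak

Rule 1 (pre-rhotic lowering): no segment meets the environment; /otaktedpag/ is unchanged.
Rule 2 (intervocalic voicing): /t/ is a voiceless obstruent between vowels /o/ and /a/, so it voices to [d]. /otaktedpag/ → odaktedpag.
Rule 3 (regressive voicing assimilation): /d/ precedes the voiceless obstruent /p/, so it devoices to [t] by assimilation. /odaktedpag/ → odaktetpag.
Rule 4 (stop-cluster a-epenthesis): /k/ and /t/ form a stop–stop cluster, so [a] is inserted between them. /t/ and /p/ form a stop–stop cluster, so [a] is inserted between them. /odaktetpag/ → odakatetapag.
Rule 5 (final devoicing): /g/ is a voiced stop in word-final position, so it devoices to [k]. /odakatetapag/ → odakatetapak.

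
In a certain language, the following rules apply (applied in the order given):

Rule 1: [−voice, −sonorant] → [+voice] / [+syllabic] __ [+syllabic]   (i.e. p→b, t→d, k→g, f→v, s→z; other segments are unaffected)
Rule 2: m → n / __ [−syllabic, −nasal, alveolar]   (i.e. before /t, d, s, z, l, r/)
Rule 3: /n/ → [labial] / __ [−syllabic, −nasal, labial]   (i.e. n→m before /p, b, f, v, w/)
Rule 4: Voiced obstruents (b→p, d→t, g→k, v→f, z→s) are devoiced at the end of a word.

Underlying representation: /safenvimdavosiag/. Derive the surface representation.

Rule 1 (intervocalic voicing): /f/ is a voiceless obstruent between vowels /a/ and /e/, so it voices to [v]. /s/ is a voiceless obstruent between vowels /o/ and /i/, so it voices to [z]. /safenvimdavosiag/ → savenvimdavoziag.
Rule 2 (nasal place assimilation): /m/ precedes the alveolar consonant /d/, so it assimilates in place to [n]. /savenvimdavoziag/ → savenvindavoziag.
Rule 3 (nasal place assimilation): /n/ precedes the labial consonant /v/, so it assimilates in place to [m]. /savenvindavoziag/ → savemvindavoziag.
Rule 4 (final devoicing): /g/ is a voiced obstruent in word-final position, so it devoices to [k]. /savemvindavoziag/ → savemvindavoziak.

savemvindavoziak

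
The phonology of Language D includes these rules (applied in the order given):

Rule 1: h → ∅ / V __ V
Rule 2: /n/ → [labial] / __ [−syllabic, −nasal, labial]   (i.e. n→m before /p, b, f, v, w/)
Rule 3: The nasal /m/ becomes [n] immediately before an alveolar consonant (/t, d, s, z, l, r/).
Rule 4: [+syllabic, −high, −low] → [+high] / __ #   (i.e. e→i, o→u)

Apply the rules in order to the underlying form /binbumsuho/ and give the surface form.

bimbunsuu

Rule 1 (intervocalic h-deletion): /h/ occurs between vowels /u/ and /o/, so it deletes. /binbumsuho/ → binbumsuo.
Rule 2 (nasal place assimilation): /n/ precedes the labial consonant /b/, so it assimilates in place to [m]. /binbumsuo/ → bimbumsuo.
Rule 3 (nasal place assimilation): /m/ precedes the alveolar consonant /s/, so it assimilates in place to [n]. /bimbumsuo/ → bimbunsuo.
Rule 4 (final vowel raising): /o/ is a mid vowel in word-final position, so it raises to [u]. /bimbunsuo/ → bimbunsuu.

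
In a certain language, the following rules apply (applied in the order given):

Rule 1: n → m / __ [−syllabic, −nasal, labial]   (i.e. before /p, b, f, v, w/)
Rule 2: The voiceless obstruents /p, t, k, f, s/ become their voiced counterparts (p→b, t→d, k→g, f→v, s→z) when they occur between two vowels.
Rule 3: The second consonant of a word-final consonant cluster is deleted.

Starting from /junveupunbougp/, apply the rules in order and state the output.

Rule 1 (nasal place assimilation): /n/ precedes the labial consonant /v/, so it assimilates in place to [m]. /n/ precedes the labial consonant /b/, so it assimilates in place to [m]. /junveupunbougp/ → jumveupumbougp.
Rule 2 (intervocalic voicing): /p/ is a voiceless obstruent between vowels /u/ and /u/, so it voices to [b]. /jumveupumbougp/ → jumveubumbougp.
Rule 3 (final cluster simplification): /p/ is the second consonant of a word-final cluster /gp/, so it deletes. /jumveubumbougp/ → jumveubumboug.

jumveubumboug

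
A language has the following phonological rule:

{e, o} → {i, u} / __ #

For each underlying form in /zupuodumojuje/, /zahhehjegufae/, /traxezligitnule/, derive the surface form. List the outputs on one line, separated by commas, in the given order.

zupuodumojuji, zahhehjegufai, traxezligitnuli

/zupuodumojuje/: /e/ is a mid vowel in word-final position, so it raises to [i]. → [zupuodumojuji].
/zahhehjegufae/: /e/ is a mid vowel in word-final position, so it raises to [i]. → [zahhehjegufai].
/traxezligitnule/: /e/ is a mid vowel in word-final position, so it raises to [i]. → [traxezligitnuli].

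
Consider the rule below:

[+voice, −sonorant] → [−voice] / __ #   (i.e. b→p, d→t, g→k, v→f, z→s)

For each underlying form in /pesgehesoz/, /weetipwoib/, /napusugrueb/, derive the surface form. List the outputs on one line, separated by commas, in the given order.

pesgehesos, weetipwoip, napusugruep

/pesgehesoz/: /z/ is a voiced obstruent in word-final position, so it devoices to [s]. → [pesgehesos].
/weetipwoib/: /b/ is a voiced obstruent in word-final position, so it devoices to [p]. → [weetipwoip].
/napusugrueb/: /b/ is a voiced obstruent in word-final position, so it devoices to [p]. → [napusugruep].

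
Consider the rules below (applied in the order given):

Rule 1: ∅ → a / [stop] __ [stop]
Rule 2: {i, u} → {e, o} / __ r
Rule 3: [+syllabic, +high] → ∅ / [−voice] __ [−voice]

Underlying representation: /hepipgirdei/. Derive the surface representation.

heppagerdei

Rule 1 (stop-cluster a-epenthesis): /p/ and /g/ form a stop–stop cluster, so [a] is inserted between them. /hepipgirdei/ → hepipagirdei.
Rule 2 (pre-rhotic lowering): /i/ is a high vowel immediately before /r/, so it lowers to [e]. /hepipagirdei/ → hepipagerdei.
Rule 3 (high vowel syncope): /i/ is a high vowel flanked by voiceless consonants /p/ and /p/, so it deletes. /hepipagerdei/ → heppagerdei.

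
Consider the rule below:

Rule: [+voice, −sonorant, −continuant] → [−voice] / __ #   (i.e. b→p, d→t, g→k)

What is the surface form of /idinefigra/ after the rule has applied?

idinefigra

No segment of /idinefigra/ meets the structural description of the rule, so the form surfaces unchanged.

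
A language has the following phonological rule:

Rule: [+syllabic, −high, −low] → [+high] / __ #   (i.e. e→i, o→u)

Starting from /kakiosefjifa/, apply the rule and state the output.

No segment of /kakiosefjifa/ meets the structural description of the rule, so the form surfaces unchanged.

kakiosefjifa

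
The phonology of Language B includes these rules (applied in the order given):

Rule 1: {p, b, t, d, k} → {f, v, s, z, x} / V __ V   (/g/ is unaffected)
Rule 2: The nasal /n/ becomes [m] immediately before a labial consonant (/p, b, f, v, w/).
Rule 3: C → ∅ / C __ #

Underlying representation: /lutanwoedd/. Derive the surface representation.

Rule 1 (intervocalic spirantization): /t/ is a stop between vowels /u/ and /a/, so it spirantizes to the fricative [s]. /lutanwoedd/ → lusanwoedd.
Rule 2 (nasal place assimilation): /n/ precedes the labial consonant /w/, so it assimilates in place to [m]. /lusanwoedd/ → lusamwoedd.
Rule 3 (final cluster simplification): /d/ is the second consonant of a word-final cluster /dd/, so it deletes. /lusamwoedd/ → lusamwoed.

lusamwoed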